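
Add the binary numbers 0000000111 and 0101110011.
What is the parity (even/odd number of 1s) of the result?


0000000111 = 7
0101110011 = 371
Sum = 378 = 101111010
1s count = 6

even parity (6 ones in 101111010)


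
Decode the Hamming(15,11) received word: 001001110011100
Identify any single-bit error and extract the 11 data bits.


Syndrome = 0: no error detected

Data: 10110011100 (no errors)


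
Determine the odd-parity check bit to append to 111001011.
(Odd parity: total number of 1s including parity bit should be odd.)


Number of 1s in data: 6
Parity bit: 1

1


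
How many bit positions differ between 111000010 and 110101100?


XOR: 001101110
Count of 1s: 5

5


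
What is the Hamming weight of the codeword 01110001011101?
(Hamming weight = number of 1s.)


Counting 1s in 01110001011101

8


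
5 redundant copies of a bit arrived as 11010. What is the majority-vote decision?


Ones: 3 out of 5
Threshold: 3

1 (3/5 voted 1)


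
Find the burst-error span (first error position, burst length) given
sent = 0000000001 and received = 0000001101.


XOR: 0000001100

Burst at position 6, length 2


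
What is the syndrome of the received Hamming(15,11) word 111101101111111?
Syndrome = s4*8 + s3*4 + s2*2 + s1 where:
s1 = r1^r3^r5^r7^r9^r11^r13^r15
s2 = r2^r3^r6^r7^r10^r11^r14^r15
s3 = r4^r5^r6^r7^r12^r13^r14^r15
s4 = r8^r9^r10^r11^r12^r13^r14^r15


s1=1, s2=0, s3=1, s4=1

Syndrome = 13 (error at position 13)


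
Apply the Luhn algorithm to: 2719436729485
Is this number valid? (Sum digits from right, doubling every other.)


Luhn sum = 65
65 mod 10 = 5

Invalid (Luhn sum mod 10 = 5)


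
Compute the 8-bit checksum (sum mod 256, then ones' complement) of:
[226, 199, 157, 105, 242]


Sum = 929 mod 256 = 161
Complement = 94

94


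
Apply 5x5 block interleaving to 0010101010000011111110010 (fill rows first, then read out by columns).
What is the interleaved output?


Matrix:
  00101
  01010
  00001
  11111
  10010
Read columns: 0001101010100100101110110

0001101010100100101110110


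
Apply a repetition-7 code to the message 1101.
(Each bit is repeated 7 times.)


Each bit -> 7 copies

1111111111111100000001111111


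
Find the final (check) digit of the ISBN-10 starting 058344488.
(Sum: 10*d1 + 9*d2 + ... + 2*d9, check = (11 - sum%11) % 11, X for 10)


Weighted sum: 230
230 mod 11 = 10

Check digit: 1


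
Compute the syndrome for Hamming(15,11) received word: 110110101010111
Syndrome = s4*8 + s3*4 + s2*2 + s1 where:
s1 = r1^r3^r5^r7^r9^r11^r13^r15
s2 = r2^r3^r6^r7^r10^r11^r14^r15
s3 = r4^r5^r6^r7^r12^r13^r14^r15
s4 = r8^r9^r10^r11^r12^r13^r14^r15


s1=1, s2=1, s3=0, s4=1

Syndrome = 11 (error at position 11)


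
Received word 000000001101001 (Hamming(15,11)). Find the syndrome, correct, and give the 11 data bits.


Syndrome = 0: no error detected

Data: 00001101001 (no errors)


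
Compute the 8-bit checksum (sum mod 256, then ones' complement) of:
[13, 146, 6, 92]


Sum = 257 mod 256 = 1
Complement = 254

254


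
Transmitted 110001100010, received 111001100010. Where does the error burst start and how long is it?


XOR: 001000000000

Burst at position 2, length 1


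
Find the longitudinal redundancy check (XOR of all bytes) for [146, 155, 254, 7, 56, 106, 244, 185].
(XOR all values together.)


XOR chain: 146 ^ 155 ^ 254 ^ 7 ^ 56 ^ 106 ^ 244 ^ 185 = 239

239


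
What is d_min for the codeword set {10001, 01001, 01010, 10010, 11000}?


Comparing all pairs, minimum distance: 2
Can detect 1 errors, correct 0 errors

2


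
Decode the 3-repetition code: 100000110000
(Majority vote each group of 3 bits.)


Groups: 100, 000, 110, 000
Majority votes: 0010

0010


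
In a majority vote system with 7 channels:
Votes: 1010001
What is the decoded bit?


Ones: 3 out of 7
Threshold: 4

0 (3/7 voted 1)


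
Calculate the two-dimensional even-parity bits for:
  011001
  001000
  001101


Row parities: 111
Column parities: 011100

Row P: 111, Col P: 011100, Corner: 1


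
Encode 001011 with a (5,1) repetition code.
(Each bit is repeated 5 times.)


Each bit -> 5 copies

000000000011111000001111111111


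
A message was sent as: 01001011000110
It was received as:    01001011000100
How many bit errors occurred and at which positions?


XOR: 00000000000010

1 error(s) at position(s): 12


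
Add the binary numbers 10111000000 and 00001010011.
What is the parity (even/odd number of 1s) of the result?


10111000000 = 1472
00001010011 = 83
Sum = 1555 = 11000010011
1s count = 5

odd parity (5 ones in 11000010011)


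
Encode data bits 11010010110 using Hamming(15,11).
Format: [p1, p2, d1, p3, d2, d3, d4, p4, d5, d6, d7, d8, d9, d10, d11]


Parity bits: p1=1, p2=0, p3=0, p4=1

101010110010110


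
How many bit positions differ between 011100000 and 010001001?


XOR: 001101001
Count of 1s: 4

4


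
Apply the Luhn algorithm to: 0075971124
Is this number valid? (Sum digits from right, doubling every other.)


Luhn sum = 37
37 mod 10 = 7

Invalid (Luhn sum mod 10 = 7)


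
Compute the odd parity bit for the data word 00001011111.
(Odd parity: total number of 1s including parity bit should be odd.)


Number of 1s in data: 6
Parity bit: 1

1


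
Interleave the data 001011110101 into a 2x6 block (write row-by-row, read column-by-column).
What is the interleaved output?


Matrix:
  001011
  110101
Read columns: 010110011011

010110011011


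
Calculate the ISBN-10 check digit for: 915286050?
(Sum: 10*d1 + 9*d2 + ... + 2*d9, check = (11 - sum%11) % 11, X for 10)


Weighted sum: 246
246 mod 11 = 4

Check digit: 7


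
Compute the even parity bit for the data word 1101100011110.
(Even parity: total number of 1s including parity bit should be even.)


Number of 1s in data: 8
Parity bit: 0

0


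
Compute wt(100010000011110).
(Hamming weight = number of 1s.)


Counting 1s in 100010000011110

6


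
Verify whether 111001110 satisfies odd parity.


Number of 1s: 6

No, parity error (6 ones)


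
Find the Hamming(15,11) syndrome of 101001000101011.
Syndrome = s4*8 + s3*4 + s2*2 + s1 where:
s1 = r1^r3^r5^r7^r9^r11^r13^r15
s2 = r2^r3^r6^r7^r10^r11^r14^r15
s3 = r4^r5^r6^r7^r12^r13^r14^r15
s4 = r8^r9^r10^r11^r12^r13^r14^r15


s1=1, s2=1, s3=0, s4=0

Syndrome = 3 (error at position 3)


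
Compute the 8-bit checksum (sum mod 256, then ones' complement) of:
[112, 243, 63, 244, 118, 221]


Sum = 1001 mod 256 = 233
Complement = 22

22


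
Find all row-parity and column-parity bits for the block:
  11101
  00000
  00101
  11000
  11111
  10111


Row parities: 000010
Column parities: 01000

Row P: 000010, Col P: 01000, Corner: 1


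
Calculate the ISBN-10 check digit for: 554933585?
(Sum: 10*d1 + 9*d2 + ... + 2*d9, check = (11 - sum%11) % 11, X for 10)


Weighted sum: 277
277 mod 11 = 2

Check digit: 9


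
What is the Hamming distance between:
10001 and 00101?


XOR: 10100
Count of 1s: 2

2


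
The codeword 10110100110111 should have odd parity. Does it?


Number of 1s: 9

Yes, parity is correct (9 ones)


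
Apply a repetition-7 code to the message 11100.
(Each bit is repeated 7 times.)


Each bit -> 7 copies

11111111111111111111100000000000000


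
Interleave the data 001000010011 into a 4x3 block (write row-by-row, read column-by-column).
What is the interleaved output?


Matrix:
  001
  000
  010
  011
Read columns: 000000111001

000000111001


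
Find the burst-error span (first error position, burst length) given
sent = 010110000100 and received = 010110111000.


XOR: 000000111100

Burst at position 6, length 4


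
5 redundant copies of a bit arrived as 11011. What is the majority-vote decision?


Ones: 4 out of 5
Threshold: 3

1 (4/5 voted 1)


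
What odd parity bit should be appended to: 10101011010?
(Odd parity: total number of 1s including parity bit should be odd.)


Number of 1s in data: 6
Parity bit: 1

1


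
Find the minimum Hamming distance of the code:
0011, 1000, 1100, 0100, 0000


Comparing all pairs, minimum distance: 1
Can detect 0 errors, correct 0 errors

1


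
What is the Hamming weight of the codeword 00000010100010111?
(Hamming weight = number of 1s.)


Counting 1s in 00000010100010111

6


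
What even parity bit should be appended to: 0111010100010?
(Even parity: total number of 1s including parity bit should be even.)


Number of 1s in data: 6
Parity bit: 0

0


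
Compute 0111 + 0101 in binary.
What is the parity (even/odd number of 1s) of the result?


0111 = 7
0101 = 5
Sum = 12 = 1100
1s count = 2

even parity (2 ones in 1100)


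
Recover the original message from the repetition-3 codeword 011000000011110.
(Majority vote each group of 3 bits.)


Groups: 011, 000, 000, 011, 110
Majority votes: 10011

10011


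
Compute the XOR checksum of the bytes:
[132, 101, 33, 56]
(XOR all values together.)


XOR chain: 132 ^ 101 ^ 33 ^ 56 = 248

248


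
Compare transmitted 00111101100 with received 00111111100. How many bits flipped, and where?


XOR: 00000010000

1 error(s) at position(s): 6


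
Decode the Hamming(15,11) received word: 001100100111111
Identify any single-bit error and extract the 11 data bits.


Syndrome = 1: error at position 1

Data: 10010111111 (corrected bit 1)


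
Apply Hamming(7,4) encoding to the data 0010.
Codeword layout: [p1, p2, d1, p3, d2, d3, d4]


Parity bits: p1=0, p2=1, p3=1

0101010


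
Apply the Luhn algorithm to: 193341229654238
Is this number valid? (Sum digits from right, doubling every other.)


Luhn sum = 72
72 mod 10 = 2

Invalid (Luhn sum mod 10 = 2)


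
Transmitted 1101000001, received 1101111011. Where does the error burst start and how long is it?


XOR: 0000111010

Burst at position 4, length 5


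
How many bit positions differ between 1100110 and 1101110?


XOR: 0001000
Count of 1s: 1

1


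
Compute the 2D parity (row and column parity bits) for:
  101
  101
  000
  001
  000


Row parities: 00010
Column parities: 001

Row P: 00010, Col P: 001, Corner: 1


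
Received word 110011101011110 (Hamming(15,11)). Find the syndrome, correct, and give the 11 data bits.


Syndrome = 10: error at position 10

Data: 01111111110 (corrected bit 10)


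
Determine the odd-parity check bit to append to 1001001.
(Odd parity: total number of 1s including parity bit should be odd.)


Number of 1s in data: 3
Parity bit: 0

0


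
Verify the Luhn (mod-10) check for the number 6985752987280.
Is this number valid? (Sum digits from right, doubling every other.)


Luhn sum = 65
65 mod 10 = 5

Invalid (Luhn sum mod 10 = 5)


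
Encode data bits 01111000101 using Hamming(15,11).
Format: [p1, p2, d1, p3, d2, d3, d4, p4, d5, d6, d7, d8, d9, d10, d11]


Parity bits: p1=1, p2=1, p3=1, p4=1

110111111000101


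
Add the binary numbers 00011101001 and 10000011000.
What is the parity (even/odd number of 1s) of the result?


00011101001 = 233
10000011000 = 1048
Sum = 1281 = 10100000001
1s count = 3

odd parity (3 ones in 10100000001)


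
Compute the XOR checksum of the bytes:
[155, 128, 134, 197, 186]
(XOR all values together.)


XOR chain: 155 ^ 128 ^ 134 ^ 197 ^ 186 = 226

226


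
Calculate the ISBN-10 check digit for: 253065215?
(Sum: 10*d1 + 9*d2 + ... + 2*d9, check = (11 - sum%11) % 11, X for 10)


Weighted sum: 171
171 mod 11 = 6

Check digit: 5


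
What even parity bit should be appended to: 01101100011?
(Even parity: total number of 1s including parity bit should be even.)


Number of 1s in data: 6
Parity bit: 0

0


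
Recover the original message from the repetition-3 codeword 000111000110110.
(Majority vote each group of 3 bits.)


Groups: 000, 111, 000, 110, 110
Majority votes: 01011

01011


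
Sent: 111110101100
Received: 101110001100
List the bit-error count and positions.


XOR: 010000100000

2 error(s) at position(s): 1, 6


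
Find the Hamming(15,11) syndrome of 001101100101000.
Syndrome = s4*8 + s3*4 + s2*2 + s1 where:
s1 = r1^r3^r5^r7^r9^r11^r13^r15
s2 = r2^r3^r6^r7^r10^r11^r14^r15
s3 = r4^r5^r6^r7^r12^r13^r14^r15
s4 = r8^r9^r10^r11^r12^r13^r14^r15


s1=0, s2=0, s3=0, s4=0

Syndrome = 0 (no error)


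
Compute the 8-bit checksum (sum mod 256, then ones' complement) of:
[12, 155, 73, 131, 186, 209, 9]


Sum = 775 mod 256 = 7
Complement = 248

248


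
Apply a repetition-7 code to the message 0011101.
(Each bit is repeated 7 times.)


Each bit -> 7 copies

0000000000000011111111111111111111100000001111111


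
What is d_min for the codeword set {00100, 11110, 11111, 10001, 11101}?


Comparing all pairs, minimum distance: 1
Can detect 0 errors, correct 0 errors

1


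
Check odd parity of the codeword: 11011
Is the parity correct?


Number of 1s: 4

No, parity error (4 ones)


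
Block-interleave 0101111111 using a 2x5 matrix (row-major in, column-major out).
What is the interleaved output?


Matrix:
  01011
  11111
Read columns: 0111011111

0111011111


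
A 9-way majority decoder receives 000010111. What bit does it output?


Ones: 4 out of 9
Threshold: 5

0 (4/9 voted 1)


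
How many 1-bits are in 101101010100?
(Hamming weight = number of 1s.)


Counting 1s in 101101010100

6


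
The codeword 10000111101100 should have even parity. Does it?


Number of 1s: 7

No, parity error (7 ones)


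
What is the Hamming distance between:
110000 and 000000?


XOR: 110000
Count of 1s: 2

2


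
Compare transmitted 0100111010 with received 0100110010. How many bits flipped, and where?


XOR: 0000001000

1 error(s) at position(s): 6


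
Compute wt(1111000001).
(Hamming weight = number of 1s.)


Counting 1s in 1111000001

5


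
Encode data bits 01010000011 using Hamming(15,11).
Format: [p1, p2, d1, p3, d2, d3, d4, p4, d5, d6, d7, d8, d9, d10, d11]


Parity bits: p1=1, p2=1, p3=0, p4=0

110010100000011


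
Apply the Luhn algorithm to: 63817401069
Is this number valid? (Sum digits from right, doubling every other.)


Luhn sum = 51
51 mod 10 = 1

Invalid (Luhn sum mod 10 = 1)


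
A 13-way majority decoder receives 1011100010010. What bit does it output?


Ones: 6 out of 13
Threshold: 7

0 (6/13 voted 1)


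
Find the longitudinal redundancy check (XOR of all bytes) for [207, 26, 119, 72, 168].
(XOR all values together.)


XOR chain: 207 ^ 26 ^ 119 ^ 72 ^ 168 = 66

66


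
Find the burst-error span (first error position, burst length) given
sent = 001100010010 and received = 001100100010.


XOR: 000000110000

Burst at position 6, length 2


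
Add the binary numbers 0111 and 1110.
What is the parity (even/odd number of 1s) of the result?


0111 = 7
1110 = 14
Sum = 21 = 10101
1s count = 3

odd parity (3 ones in 10101)


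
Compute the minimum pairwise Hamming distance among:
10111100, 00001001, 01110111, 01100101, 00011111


Comparing all pairs, minimum distance: 2
Can detect 1 errors, correct 0 errors

2


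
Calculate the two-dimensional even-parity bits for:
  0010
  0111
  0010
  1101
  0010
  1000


Row parities: 111111
Column parities: 0000

Row P: 111111, Col P: 0000, Corner: 0


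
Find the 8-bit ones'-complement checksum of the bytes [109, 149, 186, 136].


Sum = 580 mod 256 = 68
Complement = 187

187


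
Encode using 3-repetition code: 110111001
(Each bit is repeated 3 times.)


Each bit -> 3 copies

111111000111111111000000111


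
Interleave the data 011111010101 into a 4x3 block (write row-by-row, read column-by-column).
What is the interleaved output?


Matrix:
  011
  111
  010
  101
Read columns: 010111101101

010111101101


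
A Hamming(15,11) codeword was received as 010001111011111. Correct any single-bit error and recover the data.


Syndrome = 9: error at position 9

Data: 00110011111 (corrected bit 9)


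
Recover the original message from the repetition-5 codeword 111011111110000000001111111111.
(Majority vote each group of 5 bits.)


Groups: 11101, 11111, 10000, 00000, 11111, 11111
Majority votes: 110011

110011


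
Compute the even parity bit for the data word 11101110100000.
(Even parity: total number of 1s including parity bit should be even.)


Number of 1s in data: 7
Parity bit: 1

1


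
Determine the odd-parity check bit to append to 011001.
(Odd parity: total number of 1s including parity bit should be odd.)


Number of 1s in data: 3
Parity bit: 0

0


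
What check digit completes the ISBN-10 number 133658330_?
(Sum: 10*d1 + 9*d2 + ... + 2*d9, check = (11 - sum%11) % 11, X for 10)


Weighted sum: 194
194 mod 11 = 7

Check digit: 4


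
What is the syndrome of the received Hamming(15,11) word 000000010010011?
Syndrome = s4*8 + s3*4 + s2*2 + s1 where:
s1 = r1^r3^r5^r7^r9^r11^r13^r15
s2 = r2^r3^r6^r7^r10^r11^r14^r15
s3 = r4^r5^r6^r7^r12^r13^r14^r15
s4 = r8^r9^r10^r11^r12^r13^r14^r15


s1=0, s2=1, s3=0, s4=0

Syndrome = 2 (error at position 2)


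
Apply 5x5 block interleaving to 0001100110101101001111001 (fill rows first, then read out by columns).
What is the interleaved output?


Matrix:
  00011
  00110
  10110
  10011
  11001
Read columns: 0011100001011001111010011

0011100001011001111010011


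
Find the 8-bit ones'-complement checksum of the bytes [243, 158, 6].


Sum = 407 mod 256 = 151
Complement = 104

104


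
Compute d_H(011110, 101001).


XOR: 110111
Count of 1s: 5

5


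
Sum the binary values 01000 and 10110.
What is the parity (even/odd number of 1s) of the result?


01000 = 8
10110 = 22
Sum = 30 = 11110
1s count = 4

even parity (4 ones in 11110)


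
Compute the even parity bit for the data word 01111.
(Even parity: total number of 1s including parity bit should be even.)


Number of 1s in data: 4
Parity bit: 0

0


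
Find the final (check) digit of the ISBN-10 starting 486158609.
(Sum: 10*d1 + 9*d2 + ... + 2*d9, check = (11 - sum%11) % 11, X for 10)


Weighted sum: 279
279 mod 11 = 4

Check digit: 7


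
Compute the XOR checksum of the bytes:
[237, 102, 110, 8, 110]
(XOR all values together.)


XOR chain: 237 ^ 102 ^ 110 ^ 8 ^ 110 = 131

131


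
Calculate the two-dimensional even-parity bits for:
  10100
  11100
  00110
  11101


Row parities: 0100
Column parities: 10011

Row P: 0100, Col P: 10011, Corner: 1


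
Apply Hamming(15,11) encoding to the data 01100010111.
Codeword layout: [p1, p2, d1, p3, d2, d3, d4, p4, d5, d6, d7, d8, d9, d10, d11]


Parity bits: p1=0, p2=0, p3=1, p4=0

000111000010111


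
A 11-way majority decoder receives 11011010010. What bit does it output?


Ones: 6 out of 11
Threshold: 6

1 (6/11 voted 1)


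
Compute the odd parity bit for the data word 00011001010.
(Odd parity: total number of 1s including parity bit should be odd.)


Number of 1s in data: 4
Parity bit: 1

1


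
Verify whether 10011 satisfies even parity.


Number of 1s: 3

No, parity error (3 ones)


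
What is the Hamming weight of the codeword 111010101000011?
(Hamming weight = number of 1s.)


Counting 1s in 111010101000011

8


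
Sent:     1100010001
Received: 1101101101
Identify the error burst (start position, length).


XOR: 0001111100

Burst at position 3, length 5


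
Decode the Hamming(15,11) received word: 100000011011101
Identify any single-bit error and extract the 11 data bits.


Syndrome = 5: error at position 5

Data: 01001011101 (corrected bit 5)


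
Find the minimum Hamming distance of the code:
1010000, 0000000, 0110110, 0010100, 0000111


Comparing all pairs, minimum distance: 2
Can detect 1 errors, correct 0 errors

2


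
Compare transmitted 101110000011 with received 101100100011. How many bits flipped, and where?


XOR: 000010100000

2 error(s) at position(s): 4, 6


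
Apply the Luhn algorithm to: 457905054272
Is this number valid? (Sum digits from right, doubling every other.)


Luhn sum = 54
54 mod 10 = 4

Invalid (Luhn sum mod 10 = 4)


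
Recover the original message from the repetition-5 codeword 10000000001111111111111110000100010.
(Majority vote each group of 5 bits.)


Groups: 10000, 00000, 11111, 11111, 11111, 00001, 00010
Majority votes: 0011100

0011100


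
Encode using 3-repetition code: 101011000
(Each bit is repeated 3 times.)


Each bit -> 3 copies

111000111000111111000000000


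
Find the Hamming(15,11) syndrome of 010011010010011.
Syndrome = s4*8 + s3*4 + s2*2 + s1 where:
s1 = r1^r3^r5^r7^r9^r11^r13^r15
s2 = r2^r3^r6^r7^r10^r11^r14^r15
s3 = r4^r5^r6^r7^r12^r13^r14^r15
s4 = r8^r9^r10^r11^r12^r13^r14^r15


s1=1, s2=1, s3=0, s4=0

Syndrome = 3 (error at position 3)


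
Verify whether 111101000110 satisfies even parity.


Number of 1s: 7

No, parity error (7 ones)


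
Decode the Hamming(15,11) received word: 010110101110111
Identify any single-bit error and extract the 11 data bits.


Syndrome = 0: no error detected

Data: 01011110111 (no errors)


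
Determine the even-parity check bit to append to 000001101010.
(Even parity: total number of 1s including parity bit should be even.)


Number of 1s in data: 4
Parity bit: 0

0


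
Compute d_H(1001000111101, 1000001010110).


XOR: 0001001101011
Count of 1s: 6

6


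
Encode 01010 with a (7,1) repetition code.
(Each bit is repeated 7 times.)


Each bit -> 7 copies

00000001111111000000011111110000000


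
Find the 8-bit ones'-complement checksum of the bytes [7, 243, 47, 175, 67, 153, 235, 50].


Sum = 977 mod 256 = 209
Complement = 46

46


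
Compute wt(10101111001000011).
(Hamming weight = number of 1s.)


Counting 1s in 10101111001000011

9


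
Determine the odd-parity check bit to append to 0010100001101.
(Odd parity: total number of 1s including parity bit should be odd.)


Number of 1s in data: 5
Parity bit: 0

0


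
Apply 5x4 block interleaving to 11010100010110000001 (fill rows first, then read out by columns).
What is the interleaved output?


Matrix:
  1101
  0100
  0101
  1000
  0001
Read columns: 10010111000000010101

10010111000000010101


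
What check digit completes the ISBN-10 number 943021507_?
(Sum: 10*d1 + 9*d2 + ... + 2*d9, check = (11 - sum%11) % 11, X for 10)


Weighted sum: 201
201 mod 11 = 3

Check digit: 8


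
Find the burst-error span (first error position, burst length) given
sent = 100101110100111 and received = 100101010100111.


XOR: 000000100000000

Burst at position 6, length 1


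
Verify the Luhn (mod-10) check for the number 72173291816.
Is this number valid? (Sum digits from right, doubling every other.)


Luhn sum = 51
51 mod 10 = 1

Invalid (Luhn sum mod 10 = 1)


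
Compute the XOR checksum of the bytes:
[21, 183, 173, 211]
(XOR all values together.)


XOR chain: 21 ^ 183 ^ 173 ^ 211 = 220

220


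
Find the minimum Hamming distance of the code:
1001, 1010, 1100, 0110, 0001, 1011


Comparing all pairs, minimum distance: 1
Can detect 0 errors, correct 0 errors

1


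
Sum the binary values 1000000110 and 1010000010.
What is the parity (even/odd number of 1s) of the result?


1000000110 = 518
1010000010 = 642
Sum = 1160 = 10010001000
1s count = 3

odd parity (3 ones in 10010001000)


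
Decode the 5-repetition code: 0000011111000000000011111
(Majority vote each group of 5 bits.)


Groups: 00000, 11111, 00000, 00000, 11111
Majority votes: 01001

01001


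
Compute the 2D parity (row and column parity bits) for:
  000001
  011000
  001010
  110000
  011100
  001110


Row parities: 100011
Column parities: 110001

Row P: 100011, Col P: 110001, Corner: 1


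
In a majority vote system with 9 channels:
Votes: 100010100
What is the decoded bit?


Ones: 3 out of 9
Threshold: 5

0 (3/9 voted 1)


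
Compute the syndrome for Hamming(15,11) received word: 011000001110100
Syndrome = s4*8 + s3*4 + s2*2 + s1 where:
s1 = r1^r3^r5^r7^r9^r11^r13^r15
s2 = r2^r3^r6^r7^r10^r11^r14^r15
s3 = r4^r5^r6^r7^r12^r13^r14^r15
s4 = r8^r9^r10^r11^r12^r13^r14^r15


s1=0, s2=0, s3=1, s4=0

Syndrome = 4 (error at position 4)


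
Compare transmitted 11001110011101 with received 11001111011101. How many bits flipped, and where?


XOR: 00000001000000

1 error(s) at position(s): 7


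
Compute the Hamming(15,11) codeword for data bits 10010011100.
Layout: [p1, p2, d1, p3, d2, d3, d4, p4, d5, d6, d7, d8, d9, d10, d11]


Parity bits: p1=0, p2=1, p3=1, p4=1

011100110011100


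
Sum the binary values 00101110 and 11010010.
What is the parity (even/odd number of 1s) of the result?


00101110 = 46
11010010 = 210
Sum = 256 = 100000000
1s count = 1

odd parity (1 ones in 100000000)


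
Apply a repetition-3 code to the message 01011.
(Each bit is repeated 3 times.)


Each bit -> 3 copies

000111000111111


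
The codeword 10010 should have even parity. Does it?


Number of 1s: 2

Yes, parity is correct (2 ones)


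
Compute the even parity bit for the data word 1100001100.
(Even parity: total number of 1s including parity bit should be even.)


Number of 1s in data: 4
Parity bit: 0

0


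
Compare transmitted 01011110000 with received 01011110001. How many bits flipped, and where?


XOR: 00000000001

1 error(s) at position(s): 10


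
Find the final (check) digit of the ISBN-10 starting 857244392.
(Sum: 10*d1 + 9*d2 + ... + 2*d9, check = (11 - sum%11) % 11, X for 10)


Weighted sum: 282
282 mod 11 = 7

Check digit: 4


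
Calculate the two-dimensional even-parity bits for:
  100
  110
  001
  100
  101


Row parities: 10110
Column parities: 010

Row P: 10110, Col P: 010, Corner: 1


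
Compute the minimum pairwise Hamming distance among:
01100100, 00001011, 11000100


Comparing all pairs, minimum distance: 2
Can detect 1 errors, correct 0 errors

2


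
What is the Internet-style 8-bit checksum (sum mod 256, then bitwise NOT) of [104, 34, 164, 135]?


Sum = 437 mod 256 = 181
Complement = 74

74


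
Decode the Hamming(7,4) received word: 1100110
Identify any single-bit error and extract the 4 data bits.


Syndrome = 0: no error detected

Data: 0110 (no errors)


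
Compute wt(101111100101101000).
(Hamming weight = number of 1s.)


Counting 1s in 101111100101101000

10


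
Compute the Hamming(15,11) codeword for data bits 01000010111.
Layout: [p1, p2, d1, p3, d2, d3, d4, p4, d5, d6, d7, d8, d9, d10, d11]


Parity bits: p1=0, p2=1, p3=0, p4=0

010010000010111


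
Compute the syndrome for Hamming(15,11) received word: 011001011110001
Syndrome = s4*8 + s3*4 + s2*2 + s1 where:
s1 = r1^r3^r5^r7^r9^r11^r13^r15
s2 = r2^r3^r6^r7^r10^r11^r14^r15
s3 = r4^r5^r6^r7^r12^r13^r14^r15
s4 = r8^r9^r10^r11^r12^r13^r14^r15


s1=0, s2=0, s3=0, s4=1

Syndrome = 8 (error at position 8)


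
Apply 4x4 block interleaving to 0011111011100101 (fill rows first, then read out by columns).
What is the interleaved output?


Matrix:
  0011
  1110
  1110
  0101
Read columns: 0110011111101001

0110011111101001


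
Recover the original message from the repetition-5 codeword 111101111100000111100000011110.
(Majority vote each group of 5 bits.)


Groups: 11110, 11111, 00000, 11110, 00000, 11110
Majority votes: 110101

110101


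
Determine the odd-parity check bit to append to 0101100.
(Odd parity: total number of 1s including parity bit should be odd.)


Number of 1s in data: 3
Parity bit: 0

0


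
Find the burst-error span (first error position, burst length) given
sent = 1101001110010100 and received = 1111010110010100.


XOR: 0010011000000000

Burst at position 2, length 5


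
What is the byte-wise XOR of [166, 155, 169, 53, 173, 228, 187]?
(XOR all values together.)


XOR chain: 166 ^ 155 ^ 169 ^ 53 ^ 173 ^ 228 ^ 187 = 83

83


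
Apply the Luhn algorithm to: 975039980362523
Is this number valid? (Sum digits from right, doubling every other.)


Luhn sum = 75
75 mod 10 = 5

Invalid (Luhn sum mod 10 = 5)


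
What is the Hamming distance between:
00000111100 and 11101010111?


XOR: 11101101011
Count of 1s: 8

8


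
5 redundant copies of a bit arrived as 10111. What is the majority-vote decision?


Ones: 4 out of 5
Threshold: 3

1 (4/5 voted 1)


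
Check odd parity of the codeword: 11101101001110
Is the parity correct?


Number of 1s: 9

Yes, parity is correct (9 ones)


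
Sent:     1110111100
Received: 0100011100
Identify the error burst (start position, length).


XOR: 1010100000

Burst at position 0, length 5


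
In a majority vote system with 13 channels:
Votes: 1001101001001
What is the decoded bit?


Ones: 6 out of 13
Threshold: 7

0 (6/13 voted 1)


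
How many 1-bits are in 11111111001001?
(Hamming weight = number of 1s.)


Counting 1s in 11111111001001

10


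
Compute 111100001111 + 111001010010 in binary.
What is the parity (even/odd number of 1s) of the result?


111100001111 = 3855
111001010010 = 3666
Sum = 7521 = 1110101100001
1s count = 7

odd parity (7 ones in 1110101100001)


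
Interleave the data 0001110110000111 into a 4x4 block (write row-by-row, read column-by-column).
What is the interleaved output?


Matrix:
  0001
  1101
  1000
  0111
Read columns: 0110010100011101

0110010100011101


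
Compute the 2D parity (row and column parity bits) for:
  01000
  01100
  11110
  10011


Row parities: 1001
Column parities: 01001

Row P: 1001, Col P: 01001, Corner: 0


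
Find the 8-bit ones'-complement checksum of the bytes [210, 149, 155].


Sum = 514 mod 256 = 2
Complement = 253

253


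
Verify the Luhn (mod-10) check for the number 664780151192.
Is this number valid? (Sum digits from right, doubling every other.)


Luhn sum = 52
52 mod 10 = 2

Invalid (Luhn sum mod 10 = 2)


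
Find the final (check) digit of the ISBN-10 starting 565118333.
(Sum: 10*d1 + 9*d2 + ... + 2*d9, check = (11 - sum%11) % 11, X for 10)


Weighted sum: 224
224 mod 11 = 4

Check digit: 7


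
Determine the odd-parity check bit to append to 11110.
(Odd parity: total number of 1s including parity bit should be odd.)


Number of 1s in data: 4
Parity bit: 1

1


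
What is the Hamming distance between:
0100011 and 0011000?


XOR: 0111011
Count of 1s: 5

5


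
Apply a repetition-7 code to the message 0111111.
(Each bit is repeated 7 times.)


Each bit -> 7 copies

0000000111111111111111111111111111111111111111111


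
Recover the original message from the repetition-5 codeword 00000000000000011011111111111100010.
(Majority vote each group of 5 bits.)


Groups: 00000, 00000, 00000, 11011, 11111, 11111, 00010
Majority votes: 0001110

0001110


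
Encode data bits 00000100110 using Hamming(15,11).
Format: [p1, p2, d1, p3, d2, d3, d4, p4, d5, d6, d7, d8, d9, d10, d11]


Parity bits: p1=1, p2=0, p3=0, p4=1

100000010100110


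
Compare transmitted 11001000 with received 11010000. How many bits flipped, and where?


XOR: 00011000

2 error(s) at position(s): 3, 4


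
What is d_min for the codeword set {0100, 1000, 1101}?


Comparing all pairs, minimum distance: 2
Can detect 1 errors, correct 0 errors

2


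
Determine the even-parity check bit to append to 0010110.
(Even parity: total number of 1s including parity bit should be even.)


Number of 1s in data: 3
Parity bit: 1

1


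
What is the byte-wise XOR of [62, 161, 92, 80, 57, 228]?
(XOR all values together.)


XOR chain: 62 ^ 161 ^ 92 ^ 80 ^ 57 ^ 228 = 78

78


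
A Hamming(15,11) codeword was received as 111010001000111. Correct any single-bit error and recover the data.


Syndrome = 0: no error detected

Data: 11001000111 (no errors)


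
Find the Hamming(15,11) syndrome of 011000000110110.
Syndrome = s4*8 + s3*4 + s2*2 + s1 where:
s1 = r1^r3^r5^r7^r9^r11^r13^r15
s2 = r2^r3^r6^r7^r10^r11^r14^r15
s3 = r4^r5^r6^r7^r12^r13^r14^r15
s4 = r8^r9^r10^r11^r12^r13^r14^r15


s1=1, s2=1, s3=0, s4=0

Syndrome = 3 (error at position 3)


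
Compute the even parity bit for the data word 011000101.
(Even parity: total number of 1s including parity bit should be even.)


Number of 1s in data: 4
Parity bit: 0

0


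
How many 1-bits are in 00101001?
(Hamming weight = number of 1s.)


Counting 1s in 00101001

3


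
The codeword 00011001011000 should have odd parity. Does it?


Number of 1s: 5

Yes, parity is correct (5 ones)


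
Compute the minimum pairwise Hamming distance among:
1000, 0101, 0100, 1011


Comparing all pairs, minimum distance: 1
Can detect 0 errors, correct 0 errors

1


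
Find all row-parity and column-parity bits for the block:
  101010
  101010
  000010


Row parities: 111
Column parities: 000010

Row P: 111, Col P: 000010, Corner: 1


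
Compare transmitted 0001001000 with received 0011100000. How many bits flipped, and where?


XOR: 0010101000

3 error(s) at position(s): 2, 4, 6


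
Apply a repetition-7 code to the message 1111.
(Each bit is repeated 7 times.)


Each bit -> 7 copies

1111111111111111111111111111


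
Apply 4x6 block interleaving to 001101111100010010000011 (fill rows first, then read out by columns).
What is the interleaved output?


Matrix:
  001101
  111100
  010010
  000011
Read columns: 010001101100110000111001

010001101100110000111001


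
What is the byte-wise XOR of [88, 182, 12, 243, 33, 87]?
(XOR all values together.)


XOR chain: 88 ^ 182 ^ 12 ^ 243 ^ 33 ^ 87 = 103

103


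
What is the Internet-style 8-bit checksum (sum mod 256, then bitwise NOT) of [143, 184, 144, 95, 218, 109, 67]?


Sum = 960 mod 256 = 192
Complement = 63

63


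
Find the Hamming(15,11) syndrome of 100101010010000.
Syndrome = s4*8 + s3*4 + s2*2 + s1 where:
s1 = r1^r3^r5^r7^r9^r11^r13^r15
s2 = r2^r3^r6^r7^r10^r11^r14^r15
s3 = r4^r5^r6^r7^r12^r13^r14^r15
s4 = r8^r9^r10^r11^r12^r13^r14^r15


s1=0, s2=0, s3=0, s4=0

Syndrome = 0 (no error)


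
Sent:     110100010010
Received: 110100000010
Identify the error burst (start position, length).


XOR: 000000010000

Burst at position 7, length 1


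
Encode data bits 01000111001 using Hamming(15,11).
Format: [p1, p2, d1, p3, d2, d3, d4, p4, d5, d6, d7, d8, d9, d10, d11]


Parity bits: p1=1, p2=1, p3=1, p4=0

110110000111001


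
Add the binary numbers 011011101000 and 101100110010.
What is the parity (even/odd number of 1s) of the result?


011011101000 = 1768
101100110010 = 2866
Sum = 4634 = 1001000011010
1s count = 5

odd parity (5 ones in 1001000011010)


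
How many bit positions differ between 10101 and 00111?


XOR: 10010
Count of 1s: 2

2


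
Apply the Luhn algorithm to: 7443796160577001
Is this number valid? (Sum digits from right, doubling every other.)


Luhn sum = 55
55 mod 10 = 5

Invalid (Luhn sum mod 10 = 5)


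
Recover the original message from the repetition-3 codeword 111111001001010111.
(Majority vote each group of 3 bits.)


Groups: 111, 111, 001, 001, 010, 111
Majority votes: 110001

110001


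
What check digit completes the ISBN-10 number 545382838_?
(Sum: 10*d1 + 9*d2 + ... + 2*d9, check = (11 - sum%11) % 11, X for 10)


Weighted sum: 262
262 mod 11 = 9

Check digit: 2


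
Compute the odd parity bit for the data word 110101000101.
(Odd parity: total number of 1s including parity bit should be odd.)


Number of 1s in data: 6
Parity bit: 1

1


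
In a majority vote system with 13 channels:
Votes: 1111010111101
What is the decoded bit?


Ones: 10 out of 13
Threshold: 7

1 (10/13 voted 1)


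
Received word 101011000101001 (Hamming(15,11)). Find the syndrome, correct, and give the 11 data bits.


Syndrome = 8: error at position 8

Data: 11100101001 (corrected bit 8)


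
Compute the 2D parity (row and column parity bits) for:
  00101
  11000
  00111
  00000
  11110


Row parities: 00100
Column parities: 00100

Row P: 00100, Col P: 00100, Corner: 1


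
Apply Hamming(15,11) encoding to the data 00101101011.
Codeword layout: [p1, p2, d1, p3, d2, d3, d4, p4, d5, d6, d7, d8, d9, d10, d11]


Parity bits: p1=0, p2=0, p3=0, p4=1

000001011101011


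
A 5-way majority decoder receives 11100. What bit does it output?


Ones: 3 out of 5
Threshold: 3

1 (3/5 voted 1)


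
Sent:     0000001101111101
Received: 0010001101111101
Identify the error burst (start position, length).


XOR: 0010000000000000

Burst at position 2, length 1


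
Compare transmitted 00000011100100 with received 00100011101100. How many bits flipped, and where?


XOR: 00100000001000

2 error(s) at position(s): 2, 10


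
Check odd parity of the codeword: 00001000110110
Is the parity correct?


Number of 1s: 5

Yes, parity is correct (5 ones)


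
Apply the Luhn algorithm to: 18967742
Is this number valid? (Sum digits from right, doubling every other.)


Luhn sum = 47
47 mod 10 = 7

Invalid (Luhn sum mod 10 = 7)


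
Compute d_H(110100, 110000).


XOR: 000100
Count of 1s: 1

1


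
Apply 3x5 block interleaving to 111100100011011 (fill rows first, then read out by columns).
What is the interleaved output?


Matrix:
  11110
  01000
  11011
Read columns: 101111100101001

101111100101001


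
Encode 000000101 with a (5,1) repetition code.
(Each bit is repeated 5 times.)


Each bit -> 5 copies

000000000000000000000000000000111110000011111


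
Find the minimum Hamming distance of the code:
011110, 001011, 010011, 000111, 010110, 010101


Comparing all pairs, minimum distance: 1
Can detect 0 errors, correct 0 errors

1


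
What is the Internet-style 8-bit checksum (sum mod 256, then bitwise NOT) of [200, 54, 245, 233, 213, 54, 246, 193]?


Sum = 1438 mod 256 = 158
Complement = 97

97


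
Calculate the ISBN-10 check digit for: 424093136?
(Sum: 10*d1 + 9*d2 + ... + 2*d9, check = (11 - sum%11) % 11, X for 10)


Weighted sum: 184
184 mod 11 = 8

Check digit: 3


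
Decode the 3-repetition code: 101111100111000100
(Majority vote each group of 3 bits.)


Groups: 101, 111, 100, 111, 000, 100
Majority votes: 110100

110100


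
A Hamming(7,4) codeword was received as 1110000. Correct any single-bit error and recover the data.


Syndrome = 0: no error detected

Data: 1000 (no errors)


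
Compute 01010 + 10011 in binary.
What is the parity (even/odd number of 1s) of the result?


01010 = 10
10011 = 19
Sum = 29 = 11101
1s count = 4

even parity (4 ones in 11101)


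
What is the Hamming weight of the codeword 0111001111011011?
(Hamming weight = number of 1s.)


Counting 1s in 0111001111011011

11


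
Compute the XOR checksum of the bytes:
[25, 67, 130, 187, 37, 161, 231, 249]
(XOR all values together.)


XOR chain: 25 ^ 67 ^ 130 ^ 187 ^ 37 ^ 161 ^ 231 ^ 249 = 249

249


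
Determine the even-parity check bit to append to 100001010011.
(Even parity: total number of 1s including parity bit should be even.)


Number of 1s in data: 5
Parity bit: 1

1


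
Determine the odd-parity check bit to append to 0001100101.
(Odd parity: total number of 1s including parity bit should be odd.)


Number of 1s in data: 4
Parity bit: 1

1


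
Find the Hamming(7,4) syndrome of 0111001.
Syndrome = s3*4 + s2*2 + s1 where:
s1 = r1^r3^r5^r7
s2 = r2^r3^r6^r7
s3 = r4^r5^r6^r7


s1=0, s2=1, s3=0

Syndrome = 2 (error at position 2)


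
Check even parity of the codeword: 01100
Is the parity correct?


Number of 1s: 2

Yes, parity is correct (2 ones)


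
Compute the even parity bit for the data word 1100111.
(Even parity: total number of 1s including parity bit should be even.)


Number of 1s in data: 5
Parity bit: 1

1
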